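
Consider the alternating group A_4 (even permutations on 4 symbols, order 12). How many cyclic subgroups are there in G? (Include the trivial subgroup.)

Each element a generates a cyclic subgroup ⟨a⟩; distinct elements may generate the same one (a cyclic group of order d has φ(d) generators).
Cyclic subgroups by order — order 1: 1; order 2: 3; order 3: 4.
Total: 8.

8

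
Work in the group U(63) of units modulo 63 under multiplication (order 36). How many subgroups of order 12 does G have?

4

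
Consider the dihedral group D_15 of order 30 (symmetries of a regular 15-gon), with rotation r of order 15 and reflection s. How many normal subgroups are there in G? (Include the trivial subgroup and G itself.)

G has 28 subgroups. Checking conjugation-invariance by order — order 1: 1/1 normal; order 2: 0/15 normal; order 3: 1/1 normal; order 5: 1/1 normal; order 6: 0/5 normal; order 10: 0/3 normal; order 15: 1/1 normal; order 30: 1/1 normal.
Total normal subgroups: 5.

5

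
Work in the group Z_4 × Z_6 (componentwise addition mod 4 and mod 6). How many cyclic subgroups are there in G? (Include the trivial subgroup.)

12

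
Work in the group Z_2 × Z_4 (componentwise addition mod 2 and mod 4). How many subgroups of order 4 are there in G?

|G| = 8 and 4 | 8, so subgroups of order 4 are possible by Lagrange.
The subgroups of order 4 are: {(0,0), (0,1), (0,2), (0,3)}; {(0,0), (0,2), (1,0), (1,2)}; {(0,0), (0,2), (1,1), (1,3)}.
So G has 3 subgroups of order 4.

3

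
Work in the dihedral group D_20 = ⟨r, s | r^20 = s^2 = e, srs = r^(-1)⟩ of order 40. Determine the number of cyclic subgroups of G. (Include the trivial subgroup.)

26

Each element a generates a cyclic subgroup ⟨a⟩; distinct elements may generate the same one (a cyclic group of order d has φ(d) generators).
Cyclic subgroups by order — order 1: 1; order 2: 21; order 4: 1; order 5: 1; order 10: 1; order 20: 1.
Total: 26.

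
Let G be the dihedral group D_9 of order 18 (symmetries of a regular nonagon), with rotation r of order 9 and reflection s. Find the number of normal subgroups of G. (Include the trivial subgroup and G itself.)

4

G has 16 subgroups. Checking conjugation-invariance by order — order 1: 1/1 normal; order 2: 0/9 normal; order 3: 1/1 normal; order 6: 0/3 normal; order 9: 1/1 normal; order 18: 1/1 normal.
Total normal subgroups: 4.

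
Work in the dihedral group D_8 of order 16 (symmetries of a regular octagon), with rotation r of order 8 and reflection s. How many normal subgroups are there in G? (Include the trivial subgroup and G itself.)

7

G has 19 subgroups. Checking conjugation-invariance by order — order 1: 1/1 normal; order 2: 1/9 normal; order 4: 1/5 normal; order 8: 3/3 normal; order 16: 1/1 normal.
Total normal subgroups: 7.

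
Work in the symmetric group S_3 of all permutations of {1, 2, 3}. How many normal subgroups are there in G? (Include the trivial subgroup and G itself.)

3

G has 6 subgroups. Checking conjugation-invariance by order — order 1: 1/1 normal; order 2: 0/3 normal; order 3: 1/1 normal; order 6: 1/1 normal.
Total normal subgroups: 3.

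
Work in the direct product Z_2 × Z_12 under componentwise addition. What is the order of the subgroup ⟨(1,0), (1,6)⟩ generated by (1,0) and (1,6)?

|⟨(1,0)⟩| = 2 and |⟨(1,6)⟩| = 2, so |H| is a multiple of lcm(2, 2) = 2 and divides |G| = 24.
Closing under the operation: H = {(0,0), (0,6), (1,0), (1,6)}, so |H| = 4.

4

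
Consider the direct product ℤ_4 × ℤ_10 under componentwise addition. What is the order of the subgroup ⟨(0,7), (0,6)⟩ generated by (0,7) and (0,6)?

10

|⟨(0,7)⟩| = 10 and |⟨(0,6)⟩| = 5, so |H| is a multiple of lcm(10, 5) = 10 and divides |G| = 40.
Closing under the operation: H = {(0,0), (0,1), (0,2), (0,3), (0,4), (0,5), (0,6), (0,7), (0,8), (0,9)}, so |H| = 10.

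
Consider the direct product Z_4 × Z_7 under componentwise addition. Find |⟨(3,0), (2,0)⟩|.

|⟨(3,0)⟩| = 4 and |⟨(2,0)⟩| = 2, so |H| is a multiple of lcm(4, 2) = 4 and divides |G| = 28.
Closing under the operation: H = {(0,0), (1,0), (2,0), (3,0)}, so |H| = 4.

4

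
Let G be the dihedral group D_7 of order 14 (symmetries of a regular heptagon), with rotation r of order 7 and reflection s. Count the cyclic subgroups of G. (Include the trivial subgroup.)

9

A cyclic subgroup of order d is generated by each of its φ(d) elements of order d, so the cyclic subgroups of order d number (#elements of order d)/φ(d).
Cyclic subgroups by order — order 1: 1; order 2: 7; order 7: 1.
Total: 9.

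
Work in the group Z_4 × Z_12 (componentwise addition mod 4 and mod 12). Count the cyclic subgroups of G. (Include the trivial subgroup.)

20

Group the elements of G by the cyclic subgroup they generate; each cyclic subgroup of order d accounts for φ(d) elements.
Cyclic subgroups by order — order 1: 1; order 2: 3; order 3: 1; order 4: 6; order 6: 3; order 12: 6.
Total: 20.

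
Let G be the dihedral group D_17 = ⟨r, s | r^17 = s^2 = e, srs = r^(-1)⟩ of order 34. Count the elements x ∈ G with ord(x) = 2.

Enumerating element orders in G gives 17 elements of order 2.

17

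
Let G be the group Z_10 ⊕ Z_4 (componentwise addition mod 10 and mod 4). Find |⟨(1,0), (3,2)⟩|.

20

|⟨(1,0)⟩| = 10 and |⟨(3,2)⟩| = 10, so |H| is a multiple of lcm(10, 10) = 10 and divides |G| = 40.
Closing under the operation: H = {(0,0), (0,2), (1,0), (1,2), (2,0), (2,2), (3,0), (3,2), (4,0), (4,2), (5,0), (5,2), (6,0), (6,2), (7,0), (7,2), (8,0), (8,2), (9,0), (9,2)}, so |H| = 20.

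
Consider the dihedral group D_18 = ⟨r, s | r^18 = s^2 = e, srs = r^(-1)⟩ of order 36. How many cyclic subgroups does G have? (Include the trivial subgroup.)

A cyclic subgroup of order d is generated by each of its φ(d) elements of order d, so the cyclic subgroups of order d number (#elements of order d)/φ(d).
Cyclic subgroups by order — order 1: 1; order 2: 19; order 3: 1; order 6: 1; order 9: 1; order 18: 1.
Total: 24.

24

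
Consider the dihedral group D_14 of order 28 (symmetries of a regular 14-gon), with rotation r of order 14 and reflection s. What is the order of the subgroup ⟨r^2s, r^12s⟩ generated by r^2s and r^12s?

|⟨r^2s⟩| = 2 and |⟨r^12s⟩| = 2, so |H| is a multiple of lcm(2, 2) = 2 and divides |G| = 28.
Closing under the operation: H = {e, r^2, r^4, r^6, r^8, r^10, r^12, s, r^2s, r^4s, r^6s, r^8s, r^10s, r^12s}, so |H| = 14.

14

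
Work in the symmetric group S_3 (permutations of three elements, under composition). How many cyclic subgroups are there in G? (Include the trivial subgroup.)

A cyclic subgroup of order d is generated by each of its φ(d) elements of order d, so the cyclic subgroups of order d number (#elements of order d)/φ(d).
Cyclic subgroups by order — order 1: 1; order 2: 3; order 3: 1.
Total: 5.

5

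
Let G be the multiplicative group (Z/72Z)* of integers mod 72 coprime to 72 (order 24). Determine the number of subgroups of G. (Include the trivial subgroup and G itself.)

32

|G| = 24, so by Lagrange every subgroup order divides 24. Divisors: 1, 2, 3, 4, 6, 8, 12, 24.
Subgroups by order — order 1: 1; order 2: 7; order 3: 1; order 4: 7; order 6: 7; order 8: 1; order 12: 7; order 24: 1.
Total: 1 + 7 + 1 + 7 + 7 + 1 + 7 + 1 = 32.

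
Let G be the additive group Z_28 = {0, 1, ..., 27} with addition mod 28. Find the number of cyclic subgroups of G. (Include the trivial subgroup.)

6

Group the elements of G by the cyclic subgroup they generate; each cyclic subgroup of order d accounts for φ(d) elements.
Cyclic subgroups by order — order 1: 1; order 2: 1; order 4: 1; order 7: 1; order 14: 1; order 28: 1.
Total: 6.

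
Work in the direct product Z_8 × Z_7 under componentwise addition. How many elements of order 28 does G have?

12

An element (a,b) has order lcm(ord(a), ord(b)); count pairs with lcm equal to 28.
Enumerating gives 12 such elements.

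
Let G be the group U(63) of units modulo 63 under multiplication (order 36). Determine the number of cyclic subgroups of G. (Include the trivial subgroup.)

20

Group the elements of G by the cyclic subgroup they generate; each cyclic subgroup of order d accounts for φ(d) elements.
Cyclic subgroups by order — order 1: 1; order 2: 3; order 3: 4; order 6: 12.
Total: 20.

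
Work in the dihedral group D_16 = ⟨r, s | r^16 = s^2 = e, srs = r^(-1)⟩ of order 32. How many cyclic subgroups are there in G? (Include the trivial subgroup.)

21

Group the elements of G by the cyclic subgroup they generate; each cyclic subgroup of order d accounts for φ(d) elements.
Cyclic subgroups by order — order 1: 1; order 2: 17; order 4: 1; order 8: 1; order 16: 1.
Total: 21.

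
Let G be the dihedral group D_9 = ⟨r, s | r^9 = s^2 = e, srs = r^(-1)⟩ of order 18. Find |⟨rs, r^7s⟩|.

|⟨rs⟩| = 2 and |⟨r^7s⟩| = 2, so |H| is a multiple of lcm(2, 2) = 2 and divides |G| = 18.
Closing under the operation: H = {e, r^3, r^6, rs, r^4s, r^7s}, so |H| = 6.

6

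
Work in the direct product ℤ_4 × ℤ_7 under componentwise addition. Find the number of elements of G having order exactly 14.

6

An element (a,b) has order lcm(ord(a), ord(b)); count pairs with lcm equal to 14.
Enumerating gives 6 such elements.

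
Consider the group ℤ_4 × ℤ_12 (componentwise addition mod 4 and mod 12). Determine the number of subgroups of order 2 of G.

3

|G| = 48 and 2 | 48, so subgroups of order 2 are possible by Lagrange.
The subgroups of order 2 are: {(0,0), (0,6)}; {(0,0), (2,0)}; {(0,0), (2,6)}.
So G has 3 subgroups of order 2.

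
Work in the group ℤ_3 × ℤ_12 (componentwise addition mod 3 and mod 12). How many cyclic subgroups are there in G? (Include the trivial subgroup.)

15

A cyclic subgroup of order d is generated by each of its φ(d) elements of order d, so the cyclic subgroups of order d number (#elements of order d)/φ(d).
Cyclic subgroups by order — order 1: 1; order 2: 1; order 3: 4; order 4: 1; order 6: 4; order 12: 4.
Total: 15.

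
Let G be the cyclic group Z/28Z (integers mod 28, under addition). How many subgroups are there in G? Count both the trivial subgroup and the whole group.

A cyclic group of order 28 has exactly one subgroup for each divisor of 28.
Divisors of 28: 1, 2, 4, 7, 14, 28.
So Z/28Z has 6 subgroups.

6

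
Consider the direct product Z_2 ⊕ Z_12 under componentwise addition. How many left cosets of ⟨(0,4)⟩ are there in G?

|⟨(0,4)⟩| = 3 and |G| = 24.
By Lagrange, [G : H] = |G|/|H| = 24/3 = 8.

8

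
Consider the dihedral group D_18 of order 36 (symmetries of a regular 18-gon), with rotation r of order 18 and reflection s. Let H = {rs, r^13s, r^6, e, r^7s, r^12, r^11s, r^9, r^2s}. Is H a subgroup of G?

Closure fails: r^11s · r^7s = r^4 ∉ H. So H is not a subgroup.

No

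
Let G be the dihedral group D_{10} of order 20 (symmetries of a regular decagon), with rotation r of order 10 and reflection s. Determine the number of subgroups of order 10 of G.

|G| = 20 and 10 | 20, so subgroups of order 10 are possible by Lagrange.
The subgroups of order 10 are: {e, r, r^2, r^3, r^4, r^5, r^6, r^7, r^8, r^9}; {e, r^2, r^4, r^6, r^8, s, r^2s, r^4s, r^6s, r^8s}; {e, r^2, r^4, r^6, r^8, rs, r^3s, r^5s, r^7s, r^9s}.
So G has 3 subgroups of order 10.

3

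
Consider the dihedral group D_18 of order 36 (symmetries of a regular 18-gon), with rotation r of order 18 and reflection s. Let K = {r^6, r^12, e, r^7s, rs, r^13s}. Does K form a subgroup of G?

|K| = 6 divides |G| = 36, consistent with Lagrange.
K contains the identity, every element's inverse is in K, and K is closed under ·: it is a subgroup.

Yes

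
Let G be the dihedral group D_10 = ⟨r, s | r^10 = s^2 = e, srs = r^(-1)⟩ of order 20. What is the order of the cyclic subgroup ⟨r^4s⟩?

Computing powers of r^4s: the smallest k with (r^4s)^k = e is k = 2.

2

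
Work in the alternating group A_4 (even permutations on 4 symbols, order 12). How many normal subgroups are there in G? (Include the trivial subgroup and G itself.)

3

G has 10 subgroups. Checking conjugation-invariance by order — order 1: 1/1 normal; order 2: 0/3 normal; order 3: 0/4 normal; order 4: 1/1 normal; order 12: 1/1 normal.
Total normal subgroups: 3.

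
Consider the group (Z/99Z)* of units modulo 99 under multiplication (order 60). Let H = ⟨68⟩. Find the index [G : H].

|⟨68⟩| = 30 and |G| = 60.
By Lagrange, [G : H] = |G|/|H| = 60/30 = 2.

2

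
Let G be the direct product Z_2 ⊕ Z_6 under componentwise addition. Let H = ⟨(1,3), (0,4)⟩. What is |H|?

6

|⟨(1,3)⟩| = 2 and |⟨(0,4)⟩| = 3, so |H| is a multiple of lcm(2, 3) = 6 and divides |G| = 12.
Closing under the operation: H = {(0,0), (0,2), (0,4), (1,1), (1,3), (1,5)}, so |H| = 6.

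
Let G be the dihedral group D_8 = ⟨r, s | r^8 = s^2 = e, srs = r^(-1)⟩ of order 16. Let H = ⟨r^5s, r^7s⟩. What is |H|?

8

|⟨r^5s⟩| = 2 and |⟨r^7s⟩| = 2, so |H| is a multiple of lcm(2, 2) = 2 and divides |G| = 16.
Closing under the operation: H = {e, r^2, r^4, r^6, rs, r^3s, r^5s, r^7s}, so |H| = 8.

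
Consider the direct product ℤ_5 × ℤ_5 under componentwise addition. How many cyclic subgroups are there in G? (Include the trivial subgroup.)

7

A cyclic subgroup of order d is generated by each of its φ(d) elements of order d, so the cyclic subgroups of order d number (#elements of order d)/φ(d).
Cyclic subgroups by order — order 1: 1; order 5: 6.
Total: 7.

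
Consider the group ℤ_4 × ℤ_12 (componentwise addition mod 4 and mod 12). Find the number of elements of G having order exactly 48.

An element (a,b) has order lcm(ord(a), ord(b)); count pairs with lcm equal to 48.
Enumerating gives 0 such elements.

0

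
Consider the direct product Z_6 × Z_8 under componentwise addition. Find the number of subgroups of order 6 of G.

|G| = 48 and 6 | 48, so subgroups of order 6 are possible by Lagrange.
The subgroups of order 6 are: {(0,0), (0,4), (2,0), (2,4), (4,0), (4,4)}; {(0,0), (1,0), (2,0), (3,0), (4,0), (5,0)}; {(0,0), (1,4), (2,0), (3,4), (4,0), (5,4)}.
So G has 3 subgroups of order 6.

3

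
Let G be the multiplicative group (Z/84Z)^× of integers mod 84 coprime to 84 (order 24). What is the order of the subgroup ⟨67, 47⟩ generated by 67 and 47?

12

|⟨67⟩| = 6 and |⟨47⟩| = 6, so |H| is a multiple of lcm(6, 6) = 6 and divides |G| = 24.
Closing under the operation: H = {1, 5, 17, 25, 37, 41, 43, 47, 59, 67, 79, 83}, so |H| = 12.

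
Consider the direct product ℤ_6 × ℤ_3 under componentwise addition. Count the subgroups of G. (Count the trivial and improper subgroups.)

|G| = 18, so by Lagrange every subgroup order divides 18. Divisors: 1, 2, 3, 6, 9, 18.
Subgroups by order — order 1: 1; order 2: 1; order 3: 4; order 6: 4; order 9: 1; order 18: 1.
Total: 1 + 1 + 4 + 4 + 1 + 1 = 12.

12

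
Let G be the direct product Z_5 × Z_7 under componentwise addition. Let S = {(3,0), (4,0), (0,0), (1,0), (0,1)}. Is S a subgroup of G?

(0,1) ∈ S but its inverse (0,6) ∉ S, so S is not a subgroup.

No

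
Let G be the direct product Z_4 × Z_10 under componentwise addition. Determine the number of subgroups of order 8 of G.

|G| = 40 and 8 | 40, so subgroups of order 8 are possible by Lagrange.
The subgroups of order 8 are: {(0,0), (0,5), (1,0), (1,5), (2,0), (2,5), (3,0), (3,5)}.
So G has 1 subgroup of order 8.

1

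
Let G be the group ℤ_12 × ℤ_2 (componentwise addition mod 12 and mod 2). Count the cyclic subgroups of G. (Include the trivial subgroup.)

12

Group the elements of G by the cyclic subgroup they generate; each cyclic subgroup of order d accounts for φ(d) elements.
Cyclic subgroups by order — order 1: 1; order 2: 3; order 3: 1; order 4: 2; order 6: 3; order 12: 2.
Total: 12.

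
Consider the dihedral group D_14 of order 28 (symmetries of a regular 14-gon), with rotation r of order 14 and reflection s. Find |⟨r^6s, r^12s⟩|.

|⟨r^6s⟩| = 2 and |⟨r^12s⟩| = 2, so |H| is a multiple of lcm(2, 2) = 2 and divides |G| = 28.
Closing under the operation: H = {e, r^2, r^4, r^6, r^8, r^10, r^12, s, r^2s, r^4s, r^6s, r^8s, r^10s, r^12s}, so |H| = 14.

14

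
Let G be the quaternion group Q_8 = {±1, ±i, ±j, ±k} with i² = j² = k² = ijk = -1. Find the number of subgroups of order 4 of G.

3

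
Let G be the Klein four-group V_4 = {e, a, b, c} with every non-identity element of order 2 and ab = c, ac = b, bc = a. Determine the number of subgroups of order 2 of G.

|G| = 4 and 2 | 4, so subgroups of order 2 are possible by Lagrange.
The subgroups of order 2 are: {e, a}; {e, b}; {e, c}.
So G has 3 subgroups of order 2.

3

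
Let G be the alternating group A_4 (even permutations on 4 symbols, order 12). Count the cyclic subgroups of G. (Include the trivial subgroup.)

8

Each element a generates a cyclic subgroup ⟨a⟩; distinct elements may generate the same one (a cyclic group of order d has φ(d) generators).
Cyclic subgroups by order — order 1: 1; order 2: 3; order 3: 4.
Total: 8.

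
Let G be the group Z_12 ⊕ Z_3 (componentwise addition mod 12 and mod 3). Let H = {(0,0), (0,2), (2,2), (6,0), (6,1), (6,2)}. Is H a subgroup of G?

No

(0,2) ∈ H but its inverse (0,1) ∉ H, so H is not a subgroup.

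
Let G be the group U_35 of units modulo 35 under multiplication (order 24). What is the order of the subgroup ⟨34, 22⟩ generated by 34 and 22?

|⟨34⟩| = 2 and |⟨22⟩| = 4, so |H| is a multiple of lcm(2, 4) = 4 and divides |G| = 24.
Closing under the operation: H = {1, 6, 8, 13, 22, 27, 29, 34}, so |H| = 8.

8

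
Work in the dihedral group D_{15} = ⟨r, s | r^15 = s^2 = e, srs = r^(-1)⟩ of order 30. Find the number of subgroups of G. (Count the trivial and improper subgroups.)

|G| = 30, so by Lagrange every subgroup order divides 30. Divisors: 1, 2, 3, 5, 6, 10, 15, 30.
Subgroups by order — order 1: 1; order 2: 15; order 3: 1; order 5: 1; order 6: 5; order 10: 3; order 15: 1; order 30: 1.
Total: 1 + 15 + 1 + 1 + 5 + 3 + 1 + 1 = 28.

28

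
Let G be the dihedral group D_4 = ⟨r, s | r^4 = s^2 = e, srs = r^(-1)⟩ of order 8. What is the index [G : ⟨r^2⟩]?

|⟨r^2⟩| = 2 and |G| = 8.
By Lagrange, [G : H] = |G|/|H| = 8/2 = 4.

4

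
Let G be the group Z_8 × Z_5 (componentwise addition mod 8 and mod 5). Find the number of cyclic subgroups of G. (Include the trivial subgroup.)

8

Group the elements of G by the cyclic subgroup they generate; each cyclic subgroup of order d accounts for φ(d) elements.
Cyclic subgroups by order — order 1: 1; order 2: 1; order 4: 1; order 5: 1; order 8: 1; order 10: 1; order 20: 1; order 40: 1.
Total: 8.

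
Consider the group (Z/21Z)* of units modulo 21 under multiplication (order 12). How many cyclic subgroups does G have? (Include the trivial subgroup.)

8

Group the elements of G by the cyclic subgroup they generate; each cyclic subgroup of order d accounts for φ(d) elements.
Cyclic subgroups by order — order 1: 1; order 2: 3; order 3: 1; order 6: 3.
Total: 8.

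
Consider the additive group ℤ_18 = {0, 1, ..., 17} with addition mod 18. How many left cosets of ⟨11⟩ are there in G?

1

|⟨11⟩| = 18 and |G| = 18.
By Lagrange, [G : H] = |G|/|H| = 18/18 = 1.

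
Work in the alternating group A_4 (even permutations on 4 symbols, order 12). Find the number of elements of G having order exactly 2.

3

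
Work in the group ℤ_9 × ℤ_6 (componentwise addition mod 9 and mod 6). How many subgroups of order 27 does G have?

|G| = 54 and 27 | 54, so subgroups of order 27 are possible by Lagrange.
The subgroups of order 27 are: {(0,0), (0,2), (0,4), (1,0), (1,2), (1,4), (2,0), (2,2), (2,4), (3,0), (3,2), (3,4), (4,0), (4,2), (4,4), (5,0), (5,2), (5,4), (6,0), (6,2), (6,4), (7,0), (7,2), (7,4), (8,0), (8,2), (8,4)}.
So G has 1 subgroup of order 27.

1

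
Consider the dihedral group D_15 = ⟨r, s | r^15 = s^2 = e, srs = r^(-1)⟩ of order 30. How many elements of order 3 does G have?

2

The elements of order 3 are: r^5, r^10.
That's 2.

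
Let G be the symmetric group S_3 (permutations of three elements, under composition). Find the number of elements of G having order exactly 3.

2

The elements of order 3 are: (1 2 3), (1 3 2).
That's 2.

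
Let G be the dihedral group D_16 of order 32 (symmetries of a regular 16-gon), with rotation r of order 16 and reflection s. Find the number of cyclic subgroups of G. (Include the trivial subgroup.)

21

Group the elements of G by the cyclic subgroup they generate; each cyclic subgroup of order d accounts for φ(d) elements.
Cyclic subgroups by order — order 1: 1; order 2: 17; order 4: 1; order 8: 1; order 16: 1.
Total: 21.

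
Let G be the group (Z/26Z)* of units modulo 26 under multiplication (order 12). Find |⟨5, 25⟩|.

|⟨5⟩| = 4 and |⟨25⟩| = 2, so |H| is a multiple of lcm(4, 2) = 4 and divides |G| = 12.
Closing under the operation: H = {1, 5, 21, 25}, so |H| = 4.

4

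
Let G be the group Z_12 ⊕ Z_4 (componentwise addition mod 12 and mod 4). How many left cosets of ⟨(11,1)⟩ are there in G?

|⟨(11,1)⟩| = 12 and |G| = 48.
By Lagrange, [G : H] = |G|/|H| = 48/12 = 4.

4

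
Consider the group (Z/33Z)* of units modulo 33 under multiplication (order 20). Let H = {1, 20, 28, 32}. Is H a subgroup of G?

No

20 ∈ H but its inverse 5 ∉ H, so H is not a subgroup.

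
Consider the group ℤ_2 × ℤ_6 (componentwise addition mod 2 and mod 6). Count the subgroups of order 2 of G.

3

|G| = 12 and 2 | 12, so subgroups of order 2 are possible by Lagrange.
The subgroups of order 2 are: {(0,0), (0,3)}; {(0,0), (1,0)}; {(0,0), (1,3)}.
So G has 3 subgroups of order 2.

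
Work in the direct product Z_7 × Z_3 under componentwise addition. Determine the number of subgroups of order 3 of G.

|G| = 21 and 3 | 21, so subgroups of order 3 are possible by Lagrange.
The subgroups of order 3 are: {(0,0), (0,1), (0,2)}.
So G has 1 subgroup of order 3.

1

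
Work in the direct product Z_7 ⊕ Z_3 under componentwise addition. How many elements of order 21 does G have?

12

An element (a,b) has order lcm(ord(a), ord(b)); count pairs with lcm equal to 21.
Enumerating gives 12 such elements.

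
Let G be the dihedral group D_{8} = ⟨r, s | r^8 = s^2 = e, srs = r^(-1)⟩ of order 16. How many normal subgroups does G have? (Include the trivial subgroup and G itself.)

G has 19 subgroups. Checking conjugation-invariance by order — order 1: 1/1 normal; order 2: 1/9 normal; order 4: 1/5 normal; order 8: 3/3 normal; order 16: 1/1 normal.
Total normal subgroups: 7.

7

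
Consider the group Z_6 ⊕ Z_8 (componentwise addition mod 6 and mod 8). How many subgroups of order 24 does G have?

|G| = 48 and 24 | 48, so subgroups of order 24 are possible by Lagrange.
The subgroups of order 24 are: {(0,0), (0,1), (0,2), (0,3), (0,4), (0,5), (0,6), (0,7), (2,0), (2,1), (2,2), (2,3), (2,4), (2,5), (2,6), (2,7), (4,0), (4,1), (4,2), (4,3), (4,4), (4,5), (4,6), (4,7)}; {(0,0), (0,2), (0,4), (0,6), (1,0), (1,2), (1,4), (1,6), (2,0), (2,2), (2,4), (2,6), (3,0), (3,2), (3,4), (3,6), (4,0), (4,2), (4,4), (4,6), (5,0), (5,2), (5,4), (5,6)}; {(0,0), (0,2), (0,4), (0,6), (1,1), (1,3), (1,5), (1,7), (2,0), (2,2), (2,4), (2,6), (3,1), (3,3), (3,5), (3,7), (4,0), (4,2), (4,4), (4,6), (5,1), (5,3), (5,5), (5,7)}.
So G has 3 subgroups of order 24.

3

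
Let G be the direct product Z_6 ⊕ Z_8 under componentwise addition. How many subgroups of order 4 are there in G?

|G| = 48 and 4 | 48, so subgroups of order 4 are possible by Lagrange.
The subgroups of order 4 are: {(0,0), (0,2), (0,4), (0,6)}; {(0,0), (0,4), (3,0), (3,4)}; {(0,0), (0,4), (3,2), (3,6)}.
So G has 3 subgroups of order 4.

3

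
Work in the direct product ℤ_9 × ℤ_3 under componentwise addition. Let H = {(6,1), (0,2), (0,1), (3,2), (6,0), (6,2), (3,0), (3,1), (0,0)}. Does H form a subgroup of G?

Yes

|H| = 9 divides |G| = 27, consistent with Lagrange.
H contains the identity, every element's inverse is in H, and H is closed under +: it is a subgroup.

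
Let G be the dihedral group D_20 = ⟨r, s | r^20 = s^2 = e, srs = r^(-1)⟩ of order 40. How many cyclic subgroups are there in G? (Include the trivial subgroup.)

Each element a generates a cyclic subgroup ⟨a⟩; distinct elements may generate the same one (a cyclic group of order d has φ(d) generators).
Cyclic subgroups by order — order 1: 1; order 2: 21; order 4: 1; order 5: 1; order 10: 1; order 20: 1.
Total: 26.

26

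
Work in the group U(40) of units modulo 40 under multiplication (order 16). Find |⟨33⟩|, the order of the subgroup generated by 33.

4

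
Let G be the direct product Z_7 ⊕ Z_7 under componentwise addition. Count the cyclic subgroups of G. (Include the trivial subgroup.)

Each element a generates a cyclic subgroup ⟨a⟩; distinct elements may generate the same one (a cyclic group of order d has φ(d) generators).
Cyclic subgroups by order — order 1: 1; order 7: 8.
Total: 9.

9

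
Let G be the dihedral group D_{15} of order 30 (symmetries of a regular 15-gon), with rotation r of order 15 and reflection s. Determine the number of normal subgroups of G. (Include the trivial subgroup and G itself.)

5

G has 28 subgroups. Checking conjugation-invariance by order — order 1: 1/1 normal; order 2: 0/15 normal; order 3: 1/1 normal; order 5: 1/1 normal; order 6: 0/5 normal; order 10: 0/3 normal; order 15: 1/1 normal; order 30: 1/1 normal.
Total normal subgroups: 5.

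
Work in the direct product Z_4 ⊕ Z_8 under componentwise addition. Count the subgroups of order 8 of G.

7

|G| = 32 and 8 | 32, so subgroups of order 8 are possible by Lagrange.
The subgroups of order 8 are: {(0,0), (0,1), (0,2), (0,3), (0,4), (0,5), (0,6), (0,7)}; {(0,0), (0,2), (0,4), (0,6), (2,0), (2,2), (2,4), (2,6)}; {(0,0), (0,2), (0,4), (0,6), (2,1), (2,3), (2,5), (2,7)}; {(0,0), (0,4), (1,0), (1,4), (2,0), (2,4), (3,0), (3,4)}; … (7 in all).
So G has 7 subgroups of order 8.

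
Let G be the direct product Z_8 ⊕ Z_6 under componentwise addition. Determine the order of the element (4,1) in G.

6

The order of (4,1) in Z_8 × Z_6 is lcm(ord(4) in Z_8, ord(1) in Z_6).
ord(4) = 2 and ord(1) = 6, so |⟨(4,1)⟩| = lcm(2, 6) = 6.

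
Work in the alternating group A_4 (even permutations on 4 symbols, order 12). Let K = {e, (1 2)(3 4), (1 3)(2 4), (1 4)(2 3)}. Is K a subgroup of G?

Yes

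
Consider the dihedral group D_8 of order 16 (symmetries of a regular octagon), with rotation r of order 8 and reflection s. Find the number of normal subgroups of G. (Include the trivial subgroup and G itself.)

7

G has 19 subgroups. Checking conjugation-invariance by order — order 1: 1/1 normal; order 2: 1/9 normal; order 4: 1/5 normal; order 8: 3/3 normal; order 16: 1/1 normal.
Total normal subgroups: 7.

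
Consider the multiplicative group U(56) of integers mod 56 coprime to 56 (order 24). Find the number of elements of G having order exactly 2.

7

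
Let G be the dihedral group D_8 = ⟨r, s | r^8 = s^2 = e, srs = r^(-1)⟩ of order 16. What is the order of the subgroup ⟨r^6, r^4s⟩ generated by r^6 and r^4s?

|⟨r^6⟩| = 4 and |⟨r^4s⟩| = 2, so |H| is a multiple of lcm(4, 2) = 4 and divides |G| = 16.
Closing under the operation: H = {e, r^2, r^4, r^6, s, r^2s, r^4s, r^6s}, so |H| = 8.

8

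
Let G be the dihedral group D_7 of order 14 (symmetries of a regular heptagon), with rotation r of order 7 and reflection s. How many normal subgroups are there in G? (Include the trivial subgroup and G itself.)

3

G has 10 subgroups. Checking conjugation-invariance by order — order 1: 1/1 normal; order 2: 0/7 normal; order 7: 1/1 normal; order 14: 1/1 normal.
Total normal subgroups: 3.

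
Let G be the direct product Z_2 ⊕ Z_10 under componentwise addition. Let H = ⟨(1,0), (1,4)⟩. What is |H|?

10

|⟨(1,0)⟩| = 2 and |⟨(1,4)⟩| = 10, so |H| is a multiple of lcm(2, 10) = 10 and divides |G| = 20.
Closing under the operation: H = {(0,0), (0,2), (0,4), (0,6), (0,8), (1,0), (1,2), (1,4), (1,6), (1,8)}, so |H| = 10.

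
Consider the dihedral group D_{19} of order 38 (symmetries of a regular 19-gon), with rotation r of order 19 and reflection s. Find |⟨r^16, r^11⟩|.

|⟨r^16⟩| = 19 and |⟨r^11⟩| = 19, so |H| is a multiple of lcm(19, 19) = 19 and divides |G| = 38.
Closing under the operation: H = {e, r, r^2, r^3, r^4, r^5, r^6, r^7, r^8, r^9, r^10, r^11, r^12, r^13, r^14, r^15, r^16, r^17, r^18}, so |H| = 19.

19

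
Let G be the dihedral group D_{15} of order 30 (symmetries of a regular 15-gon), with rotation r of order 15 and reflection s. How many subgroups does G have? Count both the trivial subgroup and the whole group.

28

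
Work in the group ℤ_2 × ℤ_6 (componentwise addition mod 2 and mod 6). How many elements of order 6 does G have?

An element (a,b) has order lcm(ord(a), ord(b)); count pairs with lcm equal to 6.
Enumerating gives 6 such elements.

6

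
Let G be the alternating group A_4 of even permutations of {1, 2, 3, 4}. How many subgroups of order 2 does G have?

3

|G| = 12 and 2 | 12, so subgroups of order 2 are possible by Lagrange.
The subgroups of order 2 are: {e, (1 2)(3 4)}; {e, (1 3)(2 4)}; {e, (1 4)(2 3)}.
So G has 3 subgroups of order 2.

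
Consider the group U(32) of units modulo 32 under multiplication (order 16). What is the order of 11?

Compute successive powers of 11 mod 32: 11, 25, 19, 17, 27, 9, 3, 1; 11^8 ≡ 1 (mod 32).
So |⟨11⟩| = 8.

8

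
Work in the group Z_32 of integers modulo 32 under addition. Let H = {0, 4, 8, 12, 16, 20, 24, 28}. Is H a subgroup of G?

|H| = 8 divides |G| = 32, consistent with Lagrange.
H contains the identity, every element's inverse is in H, and H is closed under +: it is a subgroup.
In fact H = ⟨4⟩.

Yes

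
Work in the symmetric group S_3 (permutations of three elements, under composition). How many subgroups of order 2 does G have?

|G| = 6 and 2 | 6, so subgroups of order 2 are possible by Lagrange.
The subgroups of order 2 are: {e, (1 2)}; {e, (1 3)}; {e, (2 3)}.
So G has 3 subgroups of order 2.

3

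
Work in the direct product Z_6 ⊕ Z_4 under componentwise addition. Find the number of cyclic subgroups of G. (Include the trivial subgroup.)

12

Each element a generates a cyclic subgroup ⟨a⟩; distinct elements may generate the same one (a cyclic group of order d has φ(d) generators).
Cyclic subgroups by order — order 1: 1; order 2: 3; order 3: 1; order 4: 2; order 6: 3; order 12: 2.
Total: 12.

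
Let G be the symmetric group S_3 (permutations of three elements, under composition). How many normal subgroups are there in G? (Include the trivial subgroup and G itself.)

G has 6 subgroups. Checking conjugation-invariance by order — order 1: 1/1 normal; order 2: 0/3 normal; order 3: 1/1 normal; order 6: 1/1 normal.
Total normal subgroups: 3.

3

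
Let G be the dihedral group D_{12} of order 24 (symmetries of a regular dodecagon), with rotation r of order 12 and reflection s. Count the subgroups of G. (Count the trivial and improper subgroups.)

34

|G| = 24, so by Lagrange every subgroup order divides 24. Divisors: 1, 2, 3, 4, 6, 8, 12, 24.
Subgroups by order — order 1: 1; order 2: 13; order 3: 1; order 4: 7; order 6: 5; order 8: 3; order 12: 3; order 24: 1.
Total: 1 + 13 + 1 + 7 + 5 + 3 + 3 + 1 = 34.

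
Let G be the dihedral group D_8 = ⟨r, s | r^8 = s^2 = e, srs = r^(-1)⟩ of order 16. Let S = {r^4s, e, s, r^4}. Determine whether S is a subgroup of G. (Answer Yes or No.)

Yes

|S| = 4 divides |G| = 16, consistent with Lagrange.
S contains the identity, every element's inverse is in S, and S is closed under ·: it is a subgroup.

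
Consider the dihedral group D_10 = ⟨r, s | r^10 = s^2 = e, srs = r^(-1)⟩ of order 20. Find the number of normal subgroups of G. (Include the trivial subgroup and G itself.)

7

G has 22 subgroups. Checking conjugation-invariance by order — order 1: 1/1 normal; order 2: 1/11 normal; order 4: 0/5 normal; order 5: 1/1 normal; order 10: 3/3 normal; order 20: 1/1 normal.
Total normal subgroups: 7.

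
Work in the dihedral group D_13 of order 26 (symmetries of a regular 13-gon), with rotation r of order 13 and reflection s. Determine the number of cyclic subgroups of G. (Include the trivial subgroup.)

15

A cyclic subgroup of order d is generated by each of its φ(d) elements of order d, so the cyclic subgroups of order d number (#elements of order d)/φ(d).
Cyclic subgroups by order — order 1: 1; order 2: 13; order 13: 1.
Total: 15.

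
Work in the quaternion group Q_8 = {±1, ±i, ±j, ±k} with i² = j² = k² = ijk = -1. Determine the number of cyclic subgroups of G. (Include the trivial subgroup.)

Each element a generates a cyclic subgroup ⟨a⟩; distinct elements may generate the same one (a cyclic group of order d has φ(d) generators).
Cyclic subgroups by order — order 1: 1; order 2: 1; order 4: 3.
Total: 5.

5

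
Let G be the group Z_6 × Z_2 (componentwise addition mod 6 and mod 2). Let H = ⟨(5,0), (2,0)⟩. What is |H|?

6

|⟨(5,0)⟩| = 6 and |⟨(2,0)⟩| = 3, so |H| is a multiple of lcm(6, 3) = 6 and divides |G| = 12.
Closing under the operation: H = {(0,0), (1,0), (2,0), (3,0), (4,0), (5,0)}, so |H| = 6.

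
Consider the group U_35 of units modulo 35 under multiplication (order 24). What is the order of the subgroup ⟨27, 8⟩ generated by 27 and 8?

8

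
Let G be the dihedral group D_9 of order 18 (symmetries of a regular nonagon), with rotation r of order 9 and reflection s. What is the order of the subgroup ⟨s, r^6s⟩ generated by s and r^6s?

|⟨s⟩| = 2 and |⟨r^6s⟩| = 2, so |H| is a multiple of lcm(2, 2) = 2 and divides |G| = 18.
Closing under the operation: H = {e, r^3, r^6, s, r^3s, r^6s}, so |H| = 6.

6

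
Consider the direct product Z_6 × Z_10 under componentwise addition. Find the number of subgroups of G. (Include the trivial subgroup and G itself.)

20

|G| = 60, so by Lagrange every subgroup order divides 60. Divisors: 1, 2, 3, 4, 5, 6, 10, 12, 15, 20, 30, 60.
Subgroups by order — order 1: 1; order 2: 3; order 3: 1; order 4: 1; order 5: 1; order 6: 3; order 10: 3; order 12: 1; order 15: 1; order 20: 1; order 30: 3; order 60: 1.
Total: 1 + 3 + 1 + 1 + 1 + 3 + 3 + 1 + 1 + 1 + 3 + 1 = 20.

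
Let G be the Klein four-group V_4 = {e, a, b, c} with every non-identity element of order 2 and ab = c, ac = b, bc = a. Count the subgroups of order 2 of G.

|G| = 4 and 2 | 4, so subgroups of order 2 are possible by Lagrange.
The subgroups of order 2 are: {e, a}; {e, b}; {e, c}.
So G has 3 subgroups of order 2.

3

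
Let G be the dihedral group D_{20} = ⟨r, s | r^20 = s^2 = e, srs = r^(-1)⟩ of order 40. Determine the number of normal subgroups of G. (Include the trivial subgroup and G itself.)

9

G has 48 subgroups. Checking conjugation-invariance by order — order 1: 1/1 normal; order 2: 1/21 normal; order 4: 1/11 normal; order 5: 1/1 normal; order 8: 0/5 normal; order 10: 1/5 normal; order 20: 3/3 normal; order 40: 1/1 normal.
Total normal subgroups: 9.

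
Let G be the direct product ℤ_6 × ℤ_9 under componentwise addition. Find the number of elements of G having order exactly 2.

1

An element (a,b) has order lcm(ord(a), ord(b)); count pairs with lcm equal to 2.
Enumerating gives 1 such elements.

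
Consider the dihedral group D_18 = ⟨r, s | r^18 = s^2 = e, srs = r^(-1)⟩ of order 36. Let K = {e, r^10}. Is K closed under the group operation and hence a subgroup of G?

No

r^10 ∈ K but its inverse r^8 ∉ K, so K is not a subgroup.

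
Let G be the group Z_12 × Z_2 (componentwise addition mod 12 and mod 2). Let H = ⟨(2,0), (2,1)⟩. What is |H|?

12

|⟨(2,0)⟩| = 6 and |⟨(2,1)⟩| = 6, so |H| is a multiple of lcm(6, 6) = 6 and divides |G| = 24.
Closing under the operation: H = {(0,0), (0,1), (2,0), (2,1), (4,0), (4,1), (6,0), (6,1), (8,0), (8,1), (10,0), (10,1)}, so |H| = 12.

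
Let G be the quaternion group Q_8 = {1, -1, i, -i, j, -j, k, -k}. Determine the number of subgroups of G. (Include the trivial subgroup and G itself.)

|G| = 8, so by Lagrange every subgroup order divides 8. Divisors: 1, 2, 4, 8.
Subgroups by order — order 1: 1; order 2: 1; order 4: 3; order 8: 1.
Total: 1 + 1 + 3 + 1 = 6.

6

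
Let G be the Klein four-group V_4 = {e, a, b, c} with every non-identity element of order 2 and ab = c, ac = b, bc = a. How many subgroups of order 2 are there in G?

3

|G| = 4 and 2 | 4, so subgroups of order 2 are possible by Lagrange.
The subgroups of order 2 are: {e, a}; {e, b}; {e, c}.
So G has 3 subgroups of order 2.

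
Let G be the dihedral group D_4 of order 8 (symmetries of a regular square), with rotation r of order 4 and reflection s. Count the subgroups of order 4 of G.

|G| = 8 and 4 | 8, so subgroups of order 4 are possible by Lagrange.
The subgroups of order 4 are: {e, r, r^2, r^3}; {e, r^2, s, r^2s}; {e, r^2, rs, r^3s}.
So G has 3 subgroups of order 4.

3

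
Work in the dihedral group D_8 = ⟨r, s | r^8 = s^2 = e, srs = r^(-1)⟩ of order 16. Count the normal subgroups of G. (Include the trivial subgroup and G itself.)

7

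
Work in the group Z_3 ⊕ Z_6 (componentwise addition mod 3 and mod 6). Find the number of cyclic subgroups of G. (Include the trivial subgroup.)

10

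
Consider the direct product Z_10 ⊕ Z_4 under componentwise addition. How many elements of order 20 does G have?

An element (a,b) has order lcm(ord(a), ord(b)); count pairs with lcm equal to 20.
Enumerating gives 16 such elements.

16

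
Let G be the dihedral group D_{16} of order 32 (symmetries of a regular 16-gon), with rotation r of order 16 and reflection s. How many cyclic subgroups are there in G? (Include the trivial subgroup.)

Group the elements of G by the cyclic subgroup they generate; each cyclic subgroup of order d accounts for φ(d) elements.
Cyclic subgroups by order — order 1: 1; order 2: 17; order 4: 1; order 8: 1; order 16: 1.
Total: 21.

21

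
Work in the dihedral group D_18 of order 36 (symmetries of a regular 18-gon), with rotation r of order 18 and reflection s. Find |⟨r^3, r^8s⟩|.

|⟨r^3⟩| = 6 and |⟨r^8s⟩| = 2, so |H| is a multiple of lcm(6, 2) = 6 and divides |G| = 36.
Closing under the operation: H = {e, r^3, r^6, r^9, r^12, r^15, r^2s, r^5s, r^8s, r^11s, r^14s, r^17s}, so |H| = 12.

12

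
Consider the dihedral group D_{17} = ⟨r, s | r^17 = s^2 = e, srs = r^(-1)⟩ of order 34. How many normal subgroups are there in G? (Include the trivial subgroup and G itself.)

3

G has 20 subgroups. Checking conjugation-invariance by order — order 1: 1/1 normal; order 2: 0/17 normal; order 17: 1/1 normal; order 34: 1/1 normal.
Total normal subgroups: 3.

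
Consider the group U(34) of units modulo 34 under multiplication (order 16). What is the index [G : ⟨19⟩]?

|⟨19⟩| = 8 and |G| = 16.
By Lagrange, [G : H] = |G|/|H| = 16/8 = 2.

2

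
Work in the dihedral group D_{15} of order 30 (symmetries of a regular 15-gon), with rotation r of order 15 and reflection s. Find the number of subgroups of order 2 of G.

15

|G| = 30 and 2 | 30, so subgroups of order 2 are possible by Lagrange.
The subgroups of order 2 are: {e, r^10s}; {e, r^11s}; {e, r^12s}; {e, r^13s}; … (15 in all).
So G has 15 subgroups of order 2.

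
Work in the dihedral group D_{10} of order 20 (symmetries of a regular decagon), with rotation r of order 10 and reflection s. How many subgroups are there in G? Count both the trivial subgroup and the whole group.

|G| = 20, so by Lagrange every subgroup order divides 20. Divisors: 1, 2, 4, 5, 10, 20.
Subgroups by order — order 1: 1; order 2: 11; order 4: 5; order 5: 1; order 10: 3; order 20: 1.
Total: 1 + 11 + 5 + 1 + 3 + 1 = 22.

22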